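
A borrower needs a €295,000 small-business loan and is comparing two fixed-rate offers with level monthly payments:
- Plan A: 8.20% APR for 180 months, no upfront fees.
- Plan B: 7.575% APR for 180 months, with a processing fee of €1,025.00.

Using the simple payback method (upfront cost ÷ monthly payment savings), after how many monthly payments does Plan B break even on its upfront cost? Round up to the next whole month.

10 months

Plan A: at 8.20% the monthly rate is 0.0068333, so the payment is 295,000 × 0.0068333 / (1 − 1.0068333^−180) = €2,853.34.
Plan B: at 7.575% the monthly rate is 0.0063125, so the payment is 295,000 × 0.0063125 / (1 − 1.0063125^−180) = €2,747.27.
Monthly savings = €2,853.34 − €2,747.27 = €106.07.
Break-even = €1,025.00 / €106.07 = 9.66 → 10 months.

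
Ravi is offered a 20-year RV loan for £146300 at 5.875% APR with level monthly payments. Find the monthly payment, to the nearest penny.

Monthly rate = 5.875%/12 = 0.0048958; payment = 146,300 × 0.0048958 / (1 − (1+0.0048958)^−240) = £1,037.62.

£1,037.62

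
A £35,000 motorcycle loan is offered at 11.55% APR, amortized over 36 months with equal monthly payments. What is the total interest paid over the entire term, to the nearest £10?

Monthly rate = 11.55%/12 = 0.0096250; payment = 35,000 × 0.0096250 / (1 − (1+0.0096250)^−36) = £1,154.99.
Total paid = 36 × £1,154.99 = £41,579.64; interest = £41,579.64 − £35,000 = £6,579.64.

£6,580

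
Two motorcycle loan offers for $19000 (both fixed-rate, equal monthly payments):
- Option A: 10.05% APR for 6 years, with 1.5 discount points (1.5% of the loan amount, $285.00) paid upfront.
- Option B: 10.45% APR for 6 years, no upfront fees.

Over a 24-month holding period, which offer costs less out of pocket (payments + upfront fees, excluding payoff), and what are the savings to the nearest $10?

Option B by $190

Option A: monthly rate = 10.05%/12 = 0.0083750; payment = 19,000 × 0.0083750 / (1 − (1+0.0083750)^−72) = $352.47.
Option B: monthly rate = 10.45%/12 = 0.0087083; payment = 19,000 × 0.0087083 / (1 − (1+0.0087083)^−72) = $356.32.
Over 24 months: Option A costs 24 × $352.47 + $285.00 = $8,744.28; Option B costs 24 × $356.32 = $8,551.68.
Option B is cheaper by $8,744.28 − $8,551.68 = $192.60.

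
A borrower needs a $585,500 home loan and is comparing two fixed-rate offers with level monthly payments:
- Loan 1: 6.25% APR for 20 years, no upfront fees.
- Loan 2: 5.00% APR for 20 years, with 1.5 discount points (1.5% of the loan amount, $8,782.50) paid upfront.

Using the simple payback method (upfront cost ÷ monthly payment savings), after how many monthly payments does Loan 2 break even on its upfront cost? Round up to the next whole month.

Loan 1: monthly rate = 6.25%/12 = 0.0052083; payment = 585,500 × 0.0052083 / (1 − (1+0.0052083)^−240) = $4,279.58.
Loan 2: at 5.00% the monthly rate is 0.0041667, so the payment is 585,500 × 0.0041667 / (1 − 1.0041667^−240) = $3,864.04.
Monthly savings = $4,279.58 − $3,864.04 = $415.54.
Break-even = $8,782.50 / $415.54 = 21.14 → 22 months.

22 months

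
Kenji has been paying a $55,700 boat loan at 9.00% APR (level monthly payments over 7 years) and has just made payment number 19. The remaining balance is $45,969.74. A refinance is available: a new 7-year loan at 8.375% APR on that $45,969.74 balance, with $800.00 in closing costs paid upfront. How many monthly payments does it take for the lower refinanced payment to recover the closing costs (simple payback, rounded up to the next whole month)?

5 months

Current payment = 55,700 × 9%/12 / (1 − (1+0.0075000)^−84) = $896.16.
Refinanced payment = 45,969.74 × 0.0069792 / (1 − (1+0.0069792)^−84) = $725.11.
Monthly savings = $896.16 − $725.11 = $171.05.
Break-even = $800.00 / $171.05 = 4.68 → 5 months.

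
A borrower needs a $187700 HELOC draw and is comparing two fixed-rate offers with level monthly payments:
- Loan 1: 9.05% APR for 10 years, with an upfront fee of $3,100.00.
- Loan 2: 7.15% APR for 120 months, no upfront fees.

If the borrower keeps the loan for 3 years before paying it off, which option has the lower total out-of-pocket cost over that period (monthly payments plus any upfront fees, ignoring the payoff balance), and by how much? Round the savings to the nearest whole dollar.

Loan 1: monthly rate = 9.05%/12 = 0.0075417; payment = 187,700 × 0.0075417 / (1 − (1+0.0075417)^−120) = $2,382.79.
Loan 2: at 7.15% the monthly rate is 0.0059583, so the payment is 187,700 × 0.0059583 / (1 − 1.0059583^−120) = $2,193.89.
Over 36 months: Loan 1 costs 36 × $2,382.79 + $3,100.00 = $88,880.44; Loan 2 costs 36 × $2,193.89 = $78,980.04.
Loan 2 is cheaper by $88,880.44 − $78,980.04 = $9,900.40.

Loan 2 by $9,900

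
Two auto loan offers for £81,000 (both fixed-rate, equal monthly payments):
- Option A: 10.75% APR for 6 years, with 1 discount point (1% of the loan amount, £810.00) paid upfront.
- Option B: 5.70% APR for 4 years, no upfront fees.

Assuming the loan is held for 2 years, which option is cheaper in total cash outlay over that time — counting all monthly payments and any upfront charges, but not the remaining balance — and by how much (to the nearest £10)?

Option A by £7,820

Option A: at 10.75% the monthly rate is 0.0089583, so the payment is 81,000 × 0.0089583 / (1 − 1.0089583^−72) = £1,531.41.
Option B: at 5.70% the monthly rate is 0.0047500, so the payment is 81,000 × 0.0047500 / (1 − 1.0047500^−48) = £1,891.17.
Over 24 months: Option A costs 24 × £1,531.41 + £810.00 = £37,563.84; Option B costs 24 × £1,891.17 = £45,388.08.
Option A is cheaper by £45,388.08 − £37,563.84 = £7,824.24.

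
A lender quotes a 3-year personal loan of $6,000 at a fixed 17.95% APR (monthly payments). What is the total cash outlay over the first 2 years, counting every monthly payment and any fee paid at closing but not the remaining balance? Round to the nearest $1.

Monthly rate = 17.95%/12 = 0.0149583; payment = 6,000 × 0.0149583 / (1 − (1+0.0149583)^−36) = $216.76.
Total outlay = 24 × $216.76 = $5,202.24.

$5,202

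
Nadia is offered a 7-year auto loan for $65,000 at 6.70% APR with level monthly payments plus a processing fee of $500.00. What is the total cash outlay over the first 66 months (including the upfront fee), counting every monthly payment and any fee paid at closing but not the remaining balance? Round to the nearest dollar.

Monthly rate = 6.7%/12 = 0.0055833; payment = 65,000 × 0.0055833 / (1 − (1+0.0055833)^−84) = $971.52.
Total outlay = 66 × $971.52 + $500.00 = $64,620.32.

$64,620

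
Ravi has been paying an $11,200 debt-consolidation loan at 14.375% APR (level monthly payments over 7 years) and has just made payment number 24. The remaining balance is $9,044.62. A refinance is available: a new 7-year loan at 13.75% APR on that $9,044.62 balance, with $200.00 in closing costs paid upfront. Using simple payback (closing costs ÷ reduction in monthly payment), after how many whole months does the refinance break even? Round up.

5 months

Current payment = 11,200 × 14.375%/12 / (1 − (1+0.0119792)^−84) = $212.22.
Refinanced payment = 9,044.62 × 0.0114583 / (1 − (1+0.0114583)^−84) = $168.25.
Monthly savings = $212.22 − $168.25 = $43.97.
Break-even = $200.00 / $43.97 = 4.55 → 5 months.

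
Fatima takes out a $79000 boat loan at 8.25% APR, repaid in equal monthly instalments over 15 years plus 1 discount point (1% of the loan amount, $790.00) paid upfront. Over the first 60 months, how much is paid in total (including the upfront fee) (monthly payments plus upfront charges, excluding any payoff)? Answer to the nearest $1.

Monthly rate = 8.25%/12 = 0.0068750; payment = 79,000 × 0.0068750 / (1 − (1+0.0068750)^−180) = $766.41.
Total outlay = 60 × $766.41 + $790.00 = $46,774.60.

$46,775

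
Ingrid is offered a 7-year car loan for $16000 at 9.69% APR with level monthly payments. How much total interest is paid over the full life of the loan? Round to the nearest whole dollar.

Monthly rate = 9.69%/12 = 0.0080750; payment = 16,000 × 0.0080750 / (1 − (1+0.0080750)^−84) = $263.06.
Total paid = 84 × $263.06 = $22,097.04; interest = $22,097.04 − $16,000 = $6,097.04.

$6,097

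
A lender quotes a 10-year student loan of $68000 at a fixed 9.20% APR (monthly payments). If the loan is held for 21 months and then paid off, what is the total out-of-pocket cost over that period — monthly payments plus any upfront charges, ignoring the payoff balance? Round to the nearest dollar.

$18,244

Monthly rate = 9.2%/12 = 0.0076667; payment = 68,000 × 0.0076667 / (1 − (1+0.0076667)^−120) = $868.77.
Total outlay = 21 × $868.77 = $18,244.17.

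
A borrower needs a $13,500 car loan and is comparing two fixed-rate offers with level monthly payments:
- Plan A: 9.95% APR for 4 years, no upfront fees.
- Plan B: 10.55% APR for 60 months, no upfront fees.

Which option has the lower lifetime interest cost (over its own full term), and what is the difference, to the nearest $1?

Plan A: monthly rate = 9.95%/12 = 0.0082917; payment = 13,500 × 0.0082917 / (1 − (1+0.0082917)^−48) = $342.07.
Total interest on Plan A = 48 × $342.07 − $13,500 = $2,919.36.
Plan B: monthly rate = 10.55%/12 = 0.0087917; payment = 13,500 × 0.0087917 / (1 − (1+0.0087917)^−60) = $290.50.
Total interest on Plan B = 60 × $290.50 − $13,500 = $3,930.00.
Plan A is lower by $1,010.64.

Plan A by $1,011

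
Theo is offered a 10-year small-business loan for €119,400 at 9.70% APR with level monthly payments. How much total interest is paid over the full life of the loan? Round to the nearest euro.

At 9.70% the monthly rate is 0.0080833, so the payment is 119,400 × 0.0080833 / (1 − 1.0080833^−120) = €1,558.11.
Total paid = 120 × €1,558.11 = €186,973.20; interest = €186,973.20 − €119,400 = €67,573.20.

€67,573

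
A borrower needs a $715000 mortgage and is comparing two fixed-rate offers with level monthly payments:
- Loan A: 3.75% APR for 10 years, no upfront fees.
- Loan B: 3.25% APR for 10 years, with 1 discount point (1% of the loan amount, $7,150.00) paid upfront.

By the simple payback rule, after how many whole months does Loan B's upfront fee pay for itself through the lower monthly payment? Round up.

43 months

Loan A: monthly rate = 3.75%/12 = 0.0031250; payment = 715,000 × 0.0031250 / (1 − (1+0.0031250)^−120) = $7,154.38.
Loan B: at 3.25% the monthly rate is 0.0027083, so the payment is 715,000 × 0.0027083 / (1 − 1.0027083^−120) = $6,986.91.
Monthly savings = $7,154.38 − $6,986.91 = $167.47.
Break-even = $7,150.00 / $167.47 = 42.69 → 43 months.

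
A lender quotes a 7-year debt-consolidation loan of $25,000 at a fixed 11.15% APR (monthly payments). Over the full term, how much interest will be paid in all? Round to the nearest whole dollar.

$11,123

At 11.15% the monthly rate is 0.0092917, so the payment is 25,000 × 0.0092917 / (1 − 1.0092917^−84) = $430.04.
Total paid = 84 × $430.04 = $36,123.36; interest = $36,123.36 − $25,000 = $11,123.36.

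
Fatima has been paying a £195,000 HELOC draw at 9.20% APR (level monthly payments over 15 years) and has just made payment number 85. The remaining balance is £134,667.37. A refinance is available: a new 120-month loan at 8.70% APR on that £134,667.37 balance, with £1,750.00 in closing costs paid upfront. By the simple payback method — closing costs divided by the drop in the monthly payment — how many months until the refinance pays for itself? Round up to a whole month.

6 months

Current payment = 195,000 × 9.2%/12 / (1 − (1+0.0076667)^−180) = £2,001.09.
Refinanced payment = 134,667.37 × 0.0072500 / (1 − (1+0.0072500)^−120) = £1,684.12.
Monthly savings = £2,001.09 − £1,684.12 = £316.97.
Break-even = £1,750.00 / £316.97 = 5.52 → 6 months.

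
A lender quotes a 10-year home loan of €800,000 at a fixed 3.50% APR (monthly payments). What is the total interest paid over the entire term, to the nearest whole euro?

Monthly rate = 3.5%/12 = 0.0029167; payment = 800,000 × 0.0029167 / (1 − (1+0.0029167)^−120) = €7,910.87.
Total paid = 120 × €7,910.87 = €949,304.40; interest = €949,304.40 − €800,000 = €149,304.40.

€149,304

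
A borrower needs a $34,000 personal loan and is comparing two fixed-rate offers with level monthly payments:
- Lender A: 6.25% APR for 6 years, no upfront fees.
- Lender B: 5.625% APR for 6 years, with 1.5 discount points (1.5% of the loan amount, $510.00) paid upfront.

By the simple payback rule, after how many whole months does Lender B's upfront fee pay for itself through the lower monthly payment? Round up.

Lender A: monthly rate = 6.25%/12 = 0.0052083; payment = 34,000 × 0.0052083 / (1 − (1+0.0052083)^−72) = $567.50.
Lender B: monthly rate = 5.625%/12 = 0.0046875; payment = 34,000 × 0.0046875 / (1 − (1+0.0046875)^−72) = $557.48.
Monthly savings = $567.50 − $557.48 = $10.02.
Break-even = $510.00 / $10.02 = 50.90 → 51 months.

51 months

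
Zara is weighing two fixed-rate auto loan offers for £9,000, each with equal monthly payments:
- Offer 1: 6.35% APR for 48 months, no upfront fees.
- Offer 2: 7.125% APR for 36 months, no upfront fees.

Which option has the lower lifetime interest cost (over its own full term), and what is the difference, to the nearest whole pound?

Offer 2 by £192

Offer 1: monthly rate = 6.35%/12 = 0.0052917; payment = 9,000 × 0.0052917 / (1 − (1+0.0052917)^−48) = £212.81.
Total interest on Offer 1 = 48 × £212.81 − £9,000 = £1,214.88.
Offer 2: monthly rate = 7.125%/12 = 0.0059375; payment = 9,000 × 0.0059375 / (1 − (1+0.0059375)^−36) = £278.41.
Total interest on Offer 2 = 36 × £278.41 − £9,000 = £1,022.76.
Offer 2 is lower by £192.12.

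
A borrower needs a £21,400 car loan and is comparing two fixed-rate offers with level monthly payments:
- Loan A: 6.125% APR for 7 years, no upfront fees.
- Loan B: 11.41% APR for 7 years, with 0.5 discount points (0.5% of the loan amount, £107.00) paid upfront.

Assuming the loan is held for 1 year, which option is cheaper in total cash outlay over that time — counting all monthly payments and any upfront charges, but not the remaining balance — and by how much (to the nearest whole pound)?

Loan A: at 6.125% the monthly rate is 0.0051042, so the payment is 21,400 × 0.0051042 / (1 − 1.0051042^−84) = £313.91.
Loan B: at 11.41% the monthly rate is 0.0095083, so the payment is 21,400 × 0.0095083 / (1 − 1.0095083^−84) = £371.05.
Over 12 months: Loan A costs 12 × £313.91 = £3,766.92; Loan B costs 12 × £371.05 + £107.00 = £4,559.60.
Loan A is cheaper by £4,559.60 − £3,766.92 = £792.68.

Loan A by £793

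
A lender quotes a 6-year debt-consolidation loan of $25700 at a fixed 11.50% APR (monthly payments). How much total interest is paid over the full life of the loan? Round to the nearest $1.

$9,996

Monthly rate = 11.5%/12 = 0.0095833; payment = 25,700 × 0.0095833 / (1 − (1+0.0095833)^−72) = $495.78.
Total paid = 72 × $495.78 = $35,696.16; interest = $35,696.16 − $25,700 = $9,996.16.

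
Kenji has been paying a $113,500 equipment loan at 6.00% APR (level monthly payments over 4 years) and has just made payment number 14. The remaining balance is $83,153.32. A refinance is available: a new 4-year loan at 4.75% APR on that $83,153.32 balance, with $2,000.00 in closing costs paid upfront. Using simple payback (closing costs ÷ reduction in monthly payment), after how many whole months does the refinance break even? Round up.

3 months

Current payment = 113,500 × 6%/12 / (1 − (1+0.0050000)^−48) = $2,665.55.
Refinanced payment = 83,153.32 × 0.0039583 / (1 − (1+0.0039583)^−48) = $1,905.56.
Monthly savings = $2,665.55 − $1,905.56 = $759.99.
Break-even = $2,000.00 / $759.99 = 2.63 → 3 months.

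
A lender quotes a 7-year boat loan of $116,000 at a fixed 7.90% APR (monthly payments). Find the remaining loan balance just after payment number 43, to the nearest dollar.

With monthly rate i = 7.9%/12 = 0.0065833, the balance after k of n payments is P · [(1+i)^n − (1+i)^k] / [(1+i)^n − 1].
(1+0.0065833)^84 = 1.73531275 and (1+0.0065833)^43 = 1.32598501, so the balance is 116,000 × (1.73531275 − 1.32598501) / (1.73531275 − 1) = $64,573.91.

$64,574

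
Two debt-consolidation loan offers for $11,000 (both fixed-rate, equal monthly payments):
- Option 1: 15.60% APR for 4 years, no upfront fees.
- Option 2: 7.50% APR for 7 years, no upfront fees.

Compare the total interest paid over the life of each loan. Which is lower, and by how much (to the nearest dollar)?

Option 1: at 15.60% the monthly rate is 0.0130000, so the payment is 11,000 × 0.0130000 / (1 − 1.0130000^−48) = $309.49.
Total interest on Option 1 = 48 × $309.49 − $11,000 = $3,855.52.
Option 2: monthly rate = 7.5%/12 = 0.0062500; payment = 11,000 × 0.0062500 / (1 − (1+0.0062500)^−84) = $168.72.
Total interest on Option 2 = 84 × $168.72 − $11,000 = $3,172.48.
Option 2 is lower by $683.04.

Option 2 by $683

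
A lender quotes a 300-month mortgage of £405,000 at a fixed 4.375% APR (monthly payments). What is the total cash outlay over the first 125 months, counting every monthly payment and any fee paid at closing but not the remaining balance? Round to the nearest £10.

Monthly rate = 4.375%/12 = 0.0036458; payment = 405,000 × 0.0036458 / (1 − (1+0.0036458)^−300) = £2,222.48.
Total outlay = 125 × £2,222.48 = £277,810.00.

£277,810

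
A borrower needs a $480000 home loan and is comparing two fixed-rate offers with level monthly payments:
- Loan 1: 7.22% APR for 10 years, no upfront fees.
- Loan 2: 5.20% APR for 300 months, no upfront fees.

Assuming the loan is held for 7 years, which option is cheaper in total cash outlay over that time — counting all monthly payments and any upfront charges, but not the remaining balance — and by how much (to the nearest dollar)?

Loan 2 by $232,305

Loan 1: monthly rate = 7.22%/12 = 0.0060167; payment = 480,000 × 0.0060167 / (1 − (1+0.0060167)^−120) = $5,627.78.
Loan 2: at 5.20% the monthly rate is 0.0043333, so the payment is 480,000 × 0.0043333 / (1 − 1.0043333^−300) = $2,862.25.
Over 84 months: Loan 1 costs 84 × $5,627.78 = $472,733.52; Loan 2 costs 84 × $2,862.25 = $240,429.00.
Loan 2 is cheaper by $472,733.52 − $240,429.00 = $232,304.52.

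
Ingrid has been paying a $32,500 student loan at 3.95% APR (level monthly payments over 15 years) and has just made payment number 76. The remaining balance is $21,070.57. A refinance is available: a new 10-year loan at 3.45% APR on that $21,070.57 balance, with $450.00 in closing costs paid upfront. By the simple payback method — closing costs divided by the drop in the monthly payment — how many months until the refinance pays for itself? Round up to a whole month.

15 months

Current payment = 32,500 × 3.95%/12 / (1 − (1+0.0032917)^−180) = $239.59.
Refinanced payment = 21,070.57 × 0.0028750 / (1 − (1+0.0028750)^−120) = $207.86.
Monthly savings = $239.59 − $207.86 = $31.73.
Break-even = $450.00 / $31.73 = 14.18 → 15 months.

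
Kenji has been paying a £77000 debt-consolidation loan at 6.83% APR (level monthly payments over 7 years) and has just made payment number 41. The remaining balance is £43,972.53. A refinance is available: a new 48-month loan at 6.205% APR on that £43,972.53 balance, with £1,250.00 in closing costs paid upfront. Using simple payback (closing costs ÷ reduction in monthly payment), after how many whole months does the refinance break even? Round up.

11 months

Current payment = 77,000 × 6.83%/12 / (1 − (1+0.0056917)^−84) = £1,155.75.
Refinanced payment = 43,972.53 × 0.0051708 / (1 − (1+0.0051708)^−48) = £1,036.83.
Monthly savings = £1,155.75 − £1,036.83 = £118.92.
Break-even = £1,250.00 / £118.92 = 10.51 → 11 months.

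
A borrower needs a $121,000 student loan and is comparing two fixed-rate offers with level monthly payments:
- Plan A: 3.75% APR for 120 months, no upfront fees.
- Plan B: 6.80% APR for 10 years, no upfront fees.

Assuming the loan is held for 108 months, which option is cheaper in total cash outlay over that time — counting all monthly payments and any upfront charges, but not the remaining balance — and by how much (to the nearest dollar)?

Plan A: at 3.75% the monthly rate is 0.0031250, so the payment is 121,000 × 0.0031250 / (1 − 1.0031250^−120) = $1,210.74.
Plan B: at 6.80% the monthly rate is 0.0056667, so the payment is 121,000 × 0.0056667 / (1 − 1.0056667^−120) = $1,392.47.
Over 108 months: Plan A costs 108 × $1,210.74 = $130,759.92; Plan B costs 108 × $1,392.47 = $150,386.76.
Plan A is cheaper by $150,386.76 − $130,759.92 = $19,626.84.

Plan A by $19,627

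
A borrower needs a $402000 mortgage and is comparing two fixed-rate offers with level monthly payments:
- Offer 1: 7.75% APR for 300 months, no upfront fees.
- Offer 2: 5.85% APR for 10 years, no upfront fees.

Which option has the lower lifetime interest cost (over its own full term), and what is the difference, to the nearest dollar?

Offer 2 by $378,990

Offer 1: monthly rate = 7.75%/12 = 0.0064583; payment = 402,000 × 0.0064583 / (1 − (1+0.0064583)^−300) = $3,036.42.
Total interest on Offer 1 = 300 × $3,036.42 − $402,000 = $508,926.00.
Offer 2: at 5.85% the monthly rate is 0.0048750, so the payment is 402,000 × 0.0048750 / (1 − 1.0048750^−120) = $4,432.80.
Total interest on Offer 2 = 120 × $4,432.80 − $402,000 = $129,936.00.
Offer 2 is lower by $378,990.00.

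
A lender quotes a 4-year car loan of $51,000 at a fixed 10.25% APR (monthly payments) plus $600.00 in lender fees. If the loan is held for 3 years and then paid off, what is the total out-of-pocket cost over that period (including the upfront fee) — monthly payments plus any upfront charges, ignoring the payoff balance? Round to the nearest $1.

Monthly rate = 10.25%/12 = 0.0085417; payment = 51,000 × 0.0085417 / (1 − (1+0.0085417)^−48) = $1,299.62.
Total outlay = 36 × $1,299.62 + $600.00 = $47,386.32.

$47,386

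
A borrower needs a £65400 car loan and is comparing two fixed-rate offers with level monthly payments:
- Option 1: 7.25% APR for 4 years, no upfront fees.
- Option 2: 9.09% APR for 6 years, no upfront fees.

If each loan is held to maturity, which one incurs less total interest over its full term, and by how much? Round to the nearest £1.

Option 1: monthly rate = 7.25%/12 = 0.0060417; payment = 65,400 × 0.0060417 / (1 − (1+0.0060417)^−48) = £1,573.68.
Total interest on Option 1 = 48 × £1,573.68 − £65,400 = £10,136.64.
Option 2: at 9.09% the monthly rate is 0.0075750, so the payment is 65,400 × 0.0075750 / (1 − 1.0075750^−72) = £1,181.79.
Total interest on Option 2 = 72 × £1,181.79 − £65,400 = £19,688.88.
Option 1 is lower by £9,552.24.

Option 1 by £9,552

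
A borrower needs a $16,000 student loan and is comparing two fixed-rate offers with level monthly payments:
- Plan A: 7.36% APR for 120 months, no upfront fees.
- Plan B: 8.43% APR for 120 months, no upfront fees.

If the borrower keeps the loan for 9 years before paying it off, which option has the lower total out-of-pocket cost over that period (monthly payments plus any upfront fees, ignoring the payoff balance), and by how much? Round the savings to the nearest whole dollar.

Plan A: monthly rate = 7.36%/12 = 0.0061333; payment = 16,000 × 0.0061333 / (1 − (1+0.0061333)^−120) = $188.76.
Plan B: at 8.43% the monthly rate is 0.0070250, so the payment is 16,000 × 0.0070250 / (1 − 1.0070250^−120) = $197.78.
Over 108 months: Plan A costs 108 × $188.76 = $20,386.08; Plan B costs 108 × $197.78 = $21,360.24.
Plan A is cheaper by $21,360.24 − $20,386.08 = $974.16.

Plan A by $974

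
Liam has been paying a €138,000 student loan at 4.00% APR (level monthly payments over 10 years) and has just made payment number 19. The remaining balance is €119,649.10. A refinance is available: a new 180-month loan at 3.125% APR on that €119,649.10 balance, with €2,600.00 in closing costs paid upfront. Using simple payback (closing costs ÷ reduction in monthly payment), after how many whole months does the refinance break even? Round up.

5 months

Current payment = 138,000 × 4%/12 / (1 − (1+0.0033333)^−120) = €1,397.18.
Refinanced payment = 119,649.10 × 0.0026042 / (1 − (1+0.0026042)^−180) = €833.49.
Monthly savings = €1,397.18 − €833.49 = €563.69.
Break-even = €2,600.00 / €563.69 = 4.61 → 5 months.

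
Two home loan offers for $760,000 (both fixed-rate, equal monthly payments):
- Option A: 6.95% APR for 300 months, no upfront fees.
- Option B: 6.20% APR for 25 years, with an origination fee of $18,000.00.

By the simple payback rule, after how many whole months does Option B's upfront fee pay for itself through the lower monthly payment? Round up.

51 months

Option A: at 6.95% the monthly rate is 0.0057917, so the payment is 760,000 × 0.0057917 / (1 − 1.0057917^−300) = $5,347.30.
Option B: monthly rate = 6.2%/12 = 0.0051667; payment = 760,000 × 0.0051667 / (1 − (1+0.0051667)^−300) = $4,990.02.
Monthly savings = $5,347.30 − $4,990.02 = $357.28.
Break-even = $18,000.00 / $357.28 = 50.38 → 51 months.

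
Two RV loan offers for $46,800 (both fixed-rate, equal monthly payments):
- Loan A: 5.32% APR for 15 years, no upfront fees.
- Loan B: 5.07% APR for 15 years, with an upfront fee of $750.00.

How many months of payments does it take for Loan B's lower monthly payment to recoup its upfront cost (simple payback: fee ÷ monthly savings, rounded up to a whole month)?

123 months

Loan A: at 5.32% the monthly rate is 0.0044333, so the payment is 46,800 × 0.0044333 / (1 − 1.0044333^−180) = $377.94.
Loan B: at 5.07% the monthly rate is 0.0042250, so the payment is 46,800 × 0.0042250 / (1 − 1.0042250^−180) = $371.80.
Monthly savings = $377.94 − $371.80 = $6.14.
Break-even = $750.00 / $6.14 = 122.15 → 123 months.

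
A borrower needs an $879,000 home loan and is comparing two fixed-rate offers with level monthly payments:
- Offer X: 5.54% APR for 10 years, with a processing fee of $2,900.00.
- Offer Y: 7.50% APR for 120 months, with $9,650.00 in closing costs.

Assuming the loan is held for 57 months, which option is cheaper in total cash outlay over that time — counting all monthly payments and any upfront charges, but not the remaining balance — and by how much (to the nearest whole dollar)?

Offer X: at 5.54% the monthly rate is 0.0046167, so the payment is 879,000 × 0.0046167 / (1 − 1.0046167^−120) = $9,556.89.
Offer Y: at 7.50% the monthly rate is 0.0062500, so the payment is 879,000 × 0.0062500 / (1 − 1.0062500^−120) = $10,433.89.
Over 57 months: Offer X costs 57 × $9,556.89 + $2,900.00 = $547,642.73; Offer Y costs 57 × $10,433.89 + $9,650.00 = $604,381.73.
Offer X is cheaper by $604,381.73 − $547,642.73 = $56,739.00.

Offer X by $56,739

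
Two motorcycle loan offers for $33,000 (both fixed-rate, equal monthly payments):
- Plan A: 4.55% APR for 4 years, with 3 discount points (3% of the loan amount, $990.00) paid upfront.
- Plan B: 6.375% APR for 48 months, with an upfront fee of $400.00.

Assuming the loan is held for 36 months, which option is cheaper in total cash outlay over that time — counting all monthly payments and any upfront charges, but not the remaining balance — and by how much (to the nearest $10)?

Plan A by $400

Plan A: at 4.55% the monthly rate is 0.0037917, so the payment is 33,000 × 0.0037917 / (1 − 1.0037917^−48) = $753.26.
Plan B: at 6.375% the monthly rate is 0.0053125, so the payment is 33,000 × 0.0053125 / (1 − 1.0053125^−48) = $780.69.
Over 36 months: Plan A costs 36 × $753.26 + $990.00 = $28,107.36; Plan B costs 36 × $780.69 + $400.00 = $28,504.84.
Plan A is cheaper by $28,504.84 − $28,107.36 = $397.48.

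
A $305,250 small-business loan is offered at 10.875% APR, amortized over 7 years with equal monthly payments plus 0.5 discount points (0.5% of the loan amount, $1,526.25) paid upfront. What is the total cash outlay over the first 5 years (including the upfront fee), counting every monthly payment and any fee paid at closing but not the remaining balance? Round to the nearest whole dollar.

$313,921

At 10.875% the monthly rate is 0.0090625, so the payment is 305,250 × 0.0090625 / (1 − 1.0090625^−84) = $5,206.58.
Total outlay = 60 × $5,206.58 + $1,526.25 = $313,921.05.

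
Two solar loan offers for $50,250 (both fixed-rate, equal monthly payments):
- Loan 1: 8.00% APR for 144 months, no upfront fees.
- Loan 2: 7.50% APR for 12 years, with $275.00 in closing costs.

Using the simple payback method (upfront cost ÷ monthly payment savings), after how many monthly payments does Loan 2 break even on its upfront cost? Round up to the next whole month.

21 months

Loan 1: monthly rate = 8%/12 = 0.0066667; payment = 50,250 × 0.0066667 / (1 − (1+0.0066667)^−144) = $543.93.
Loan 2: monthly rate = 7.5%/12 = 0.0062500; payment = 50,250 × 0.0062500 / (1 − (1+0.0062500)^−144) = $530.25.
Monthly savings = $543.93 − $530.25 = $13.68.
Break-even = $275.00 / $13.68 = 20.10 → 21 months.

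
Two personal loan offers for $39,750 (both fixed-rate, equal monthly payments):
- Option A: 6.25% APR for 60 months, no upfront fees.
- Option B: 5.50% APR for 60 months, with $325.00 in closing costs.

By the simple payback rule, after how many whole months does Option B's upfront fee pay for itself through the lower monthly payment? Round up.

24 months

Option A: at 6.25% the monthly rate is 0.0052083, so the payment is 39,750 × 0.0052083 / (1 − 1.0052083^−60) = $773.11.
Option B: at 5.50% the monthly rate is 0.0045833, so the payment is 39,750 × 0.0045833 / (1 − 1.0045833^−60) = $759.27.
Monthly savings = $773.11 − $759.27 = $13.84.
Break-even = $325.00 / $13.84 = 23.48 → 24 months.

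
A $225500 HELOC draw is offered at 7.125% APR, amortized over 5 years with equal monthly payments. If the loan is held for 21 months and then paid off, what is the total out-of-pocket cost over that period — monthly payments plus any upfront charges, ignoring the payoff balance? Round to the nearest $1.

Monthly rate = 7.125%/12 = 0.0059375; payment = 225,500 × 0.0059375 / (1 − (1+0.0059375)^−60) = $4,478.48.
Total outlay = 21 × $4,478.48 = $94,048.08.

$94,048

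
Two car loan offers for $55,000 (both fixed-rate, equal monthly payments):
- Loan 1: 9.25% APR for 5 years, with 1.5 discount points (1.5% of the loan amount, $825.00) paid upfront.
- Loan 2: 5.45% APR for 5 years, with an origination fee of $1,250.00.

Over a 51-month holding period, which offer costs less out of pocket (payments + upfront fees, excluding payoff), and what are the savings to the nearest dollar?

Loan 2 by $4,629

Loan 1: monthly rate = 9.25%/12 = 0.0077083; payment = 55,000 × 0.0077083 / (1 − (1+0.0077083)^−60) = $1,148.39.
Loan 2: monthly rate = 5.45%/12 = 0.0045417; payment = 55,000 × 0.0045417 / (1 − (1+0.0045417)^−60) = $1,049.30.
Over 51 months: Loan 1 costs 51 × $1,148.39 + $825.00 = $59,392.89; Loan 2 costs 51 × $1,049.30 + $1,250.00 = $54,764.30.
Loan 2 is cheaper by $59,392.89 − $54,764.30 = $4,628.59.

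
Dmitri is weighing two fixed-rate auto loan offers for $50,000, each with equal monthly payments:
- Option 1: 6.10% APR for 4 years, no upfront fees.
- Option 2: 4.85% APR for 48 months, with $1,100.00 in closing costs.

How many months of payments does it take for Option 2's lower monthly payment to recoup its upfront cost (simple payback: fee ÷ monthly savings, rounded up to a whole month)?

Option 1: at 6.10% the monthly rate is 0.0050833, so the payment is 50,000 × 0.0050833 / (1 − 1.0050833^−48) = $1,176.55.
Option 2: monthly rate = 4.85%/12 = 0.0040417; payment = 50,000 × 0.0040417 / (1 − (1+0.0040417)^−48) = $1,148.07.
Monthly savings = $1,176.55 − $1,148.07 = $28.48.
Break-even = $1,100.00 / $28.48 = 38.62 → 39 months.

39 months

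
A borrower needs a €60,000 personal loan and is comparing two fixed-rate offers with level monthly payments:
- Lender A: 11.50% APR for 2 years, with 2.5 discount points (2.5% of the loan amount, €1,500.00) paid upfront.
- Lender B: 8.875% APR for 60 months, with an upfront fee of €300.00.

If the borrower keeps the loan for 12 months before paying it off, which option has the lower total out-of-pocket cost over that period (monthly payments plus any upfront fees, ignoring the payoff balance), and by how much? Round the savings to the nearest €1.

Lender A: monthly rate = 11.5%/12 = 0.0095833; payment = 60,000 × 0.0095833 / (1 − (1+0.0095833)^−24) = €2,810.42.
Lender B: at 8.875% the monthly rate is 0.0073958, so the payment is 60,000 × 0.0073958 / (1 − 1.0073958^−60) = €1,241.86.
Over 12 months: Lender A costs 12 × €2,810.42 + €1,500.00 = €35,225.04; Lender B costs 12 × €1,241.86 + €300.00 = €15,202.32.
Lender B is cheaper by €35,225.04 − €15,202.32 = €20,022.72.

Lender B by €20,023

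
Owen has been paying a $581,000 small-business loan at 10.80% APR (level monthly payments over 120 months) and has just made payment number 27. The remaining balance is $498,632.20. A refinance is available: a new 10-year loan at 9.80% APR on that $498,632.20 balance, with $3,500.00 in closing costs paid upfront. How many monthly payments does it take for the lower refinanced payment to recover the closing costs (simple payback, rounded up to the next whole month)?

3 months

Current payment = 581,000 × 10.8%/12 / (1 − (1+0.0090000)^−120) = $7,937.64.
Refinanced payment = 498,632.20 × 0.0081667 / (1 − (1+0.0081667)^−120) = $6,534.36.
Monthly savings = $7,937.64 − $6,534.36 = $1,403.28.
Break-even = $3,500.00 / $1,403.28 = 2.49 → 3 months.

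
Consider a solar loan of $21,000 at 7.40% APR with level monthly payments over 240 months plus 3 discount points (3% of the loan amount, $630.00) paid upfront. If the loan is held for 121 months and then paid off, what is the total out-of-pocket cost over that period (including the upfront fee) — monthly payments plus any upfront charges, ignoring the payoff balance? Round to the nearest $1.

$20,945

Monthly rate = 7.4%/12 = 0.0061667; payment = 21,000 × 0.0061667 / (1 − (1+0.0061667)^−240) = $167.89.
Total outlay = 121 × $167.89 + $630.00 = $20,944.69.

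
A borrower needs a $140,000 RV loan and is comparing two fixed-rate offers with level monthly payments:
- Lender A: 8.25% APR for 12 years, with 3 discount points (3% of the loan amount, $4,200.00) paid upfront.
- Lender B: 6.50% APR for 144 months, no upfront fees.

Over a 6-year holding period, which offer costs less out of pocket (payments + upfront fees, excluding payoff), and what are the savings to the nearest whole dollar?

Lender B by $13,704

Lender A: at 8.25% the monthly rate is 0.0068750, so the payment is 140,000 × 0.0068750 / (1 − 1.0068750^−144) = $1,534.69.
Lender B: at 6.50% the monthly rate is 0.0054167, so the payment is 140,000 × 0.0054167 / (1 − 1.0054167^−144) = $1,402.69.
Over 72 months: Lender A costs 72 × $1,534.69 + $4,200.00 = $114,697.68; Lender B costs 72 × $1,402.69 = $100,993.68.
Lender B is cheaper by $114,697.68 − $100,993.68 = $13,704.00.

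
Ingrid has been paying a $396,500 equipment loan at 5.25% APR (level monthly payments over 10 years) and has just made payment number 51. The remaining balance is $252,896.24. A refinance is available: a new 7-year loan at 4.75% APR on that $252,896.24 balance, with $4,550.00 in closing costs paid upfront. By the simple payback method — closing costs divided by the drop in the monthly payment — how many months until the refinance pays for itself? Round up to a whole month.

Current payment = 396,500 × 5.25%/12 / (1 − (1+0.0043750)^−120) = $4,254.12.
Refinanced payment = 252,896.24 × 0.0039583 / (1 − (1+0.0039583)^−84) = $3,544.78.
Monthly savings = $4,254.12 − $3,544.78 = $709.34.
Break-even = $4,550.00 / $709.34 = 6.41 → 7 months.

7 months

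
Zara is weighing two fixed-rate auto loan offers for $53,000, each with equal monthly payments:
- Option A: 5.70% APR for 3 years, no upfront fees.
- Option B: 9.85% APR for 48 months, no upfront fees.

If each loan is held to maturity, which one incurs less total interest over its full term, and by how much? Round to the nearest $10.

Option A: monthly rate = 5.7%/12 = 0.0047500; payment = 53,000 × 0.0047500 / (1 − (1+0.0047500)^−36) = $1,605.17.
Total interest on Option A = 36 × $1,605.17 − $53,000 = $4,786.12.
Option B: at 9.85% the monthly rate is 0.0082083, so the payment is 53,000 × 0.0082083 / (1 − 1.0082083^−48) = $1,340.40.
Total interest on Option B = 48 × $1,340.40 − $53,000 = $11,339.20.
Option A is lower by $6,553.08.

Option A by $6,550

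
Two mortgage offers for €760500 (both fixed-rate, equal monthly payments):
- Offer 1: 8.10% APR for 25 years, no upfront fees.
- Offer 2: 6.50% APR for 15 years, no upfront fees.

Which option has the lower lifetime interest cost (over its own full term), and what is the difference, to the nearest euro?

Offer 2 by €583,580

Offer 1: monthly rate = 8.1%/12 = 0.0067500; payment = 760,500 × 0.0067500 / (1 − (1+0.0067500)^−300) = €5,920.13.
Total interest on Offer 1 = 300 × €5,920.13 − €760,500 = €1,015,539.00.
Offer 2: monthly rate = 6.5%/12 = 0.0054167; payment = 760,500 × 0.0054167 / (1 − (1+0.0054167)^−180) = €6,624.77.
Total interest on Offer 2 = 180 × €6,624.77 − €760,500 = €431,958.60.
Offer 2 is lower by €583,580.40.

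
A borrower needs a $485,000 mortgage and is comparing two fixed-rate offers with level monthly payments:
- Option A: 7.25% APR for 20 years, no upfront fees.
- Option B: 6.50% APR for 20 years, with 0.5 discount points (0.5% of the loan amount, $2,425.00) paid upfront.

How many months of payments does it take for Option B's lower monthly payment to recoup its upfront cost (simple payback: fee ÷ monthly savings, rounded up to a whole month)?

12 months

Option A: monthly rate = 7.25%/12 = 0.0060417; payment = 485,000 × 0.0060417 / (1 − (1+0.0060417)^−240) = $3,833.32.
Option B: at 6.50% the monthly rate is 0.0054167, so the payment is 485,000 × 0.0054167 / (1 − 1.0054167^−240) = $3,616.03.
Monthly savings = $3,833.32 − $3,616.03 = $217.29.
Break-even = $2,425.00 / $217.29 = 11.16 → 12 months.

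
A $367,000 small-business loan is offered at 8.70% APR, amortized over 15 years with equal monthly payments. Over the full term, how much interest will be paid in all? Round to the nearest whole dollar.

At 8.70% the monthly rate is 0.0072500, so the payment is 367,000 × 0.0072500 / (1 − 1.0072500^−180) = $3,657.15.
Total paid = 180 × $3,657.15 = $658,287.00; interest = $658,287.00 − $367,000 = $291,287.00.

$291,287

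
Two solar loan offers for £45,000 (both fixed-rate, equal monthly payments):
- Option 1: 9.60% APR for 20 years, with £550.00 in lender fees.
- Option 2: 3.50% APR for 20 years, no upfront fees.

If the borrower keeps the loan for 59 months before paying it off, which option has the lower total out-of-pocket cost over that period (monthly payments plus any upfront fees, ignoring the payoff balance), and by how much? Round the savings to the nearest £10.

Option 2 by £10,070

Option 1: at 9.60% the monthly rate is 0.0080000, so the payment is 45,000 × 0.0080000 / (1 − 1.0080000^−240) = £422.40.
Option 2: monthly rate = 3.5%/12 = 0.0029167; payment = 45,000 × 0.0029167 / (1 − (1+0.0029167)^−240) = £260.98.
Over 59 months: Option 1 costs 59 × £422.40 + £550.00 = £25,471.60; Option 2 costs 59 × £260.98 = £15,397.82.
Option 2 is cheaper by £25,471.60 − £15,397.82 = £10,073.78.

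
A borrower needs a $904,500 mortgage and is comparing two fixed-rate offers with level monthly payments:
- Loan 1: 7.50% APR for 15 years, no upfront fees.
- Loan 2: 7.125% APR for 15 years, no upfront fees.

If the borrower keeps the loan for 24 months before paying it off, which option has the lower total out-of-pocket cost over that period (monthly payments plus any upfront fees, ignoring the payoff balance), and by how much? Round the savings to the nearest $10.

Loan 1: monthly rate = 7.5%/12 = 0.0062500; payment = 904,500 × 0.0062500 / (1 − (1+0.0062500)^−180) = $8,384.83.
Loan 2: monthly rate = 7.125%/12 = 0.0059375; payment = 904,500 × 0.0059375 / (1 − (1+0.0059375)^−180) = $8,193.24.
Over 24 months: Loan 1 costs 24 × $8,384.83 = $201,235.92; Loan 2 costs 24 × $8,193.24 = $196,637.76.
Loan 2 is cheaper by $201,235.92 − $196,637.76 = $4,598.16.

Loan 2 by $4,600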